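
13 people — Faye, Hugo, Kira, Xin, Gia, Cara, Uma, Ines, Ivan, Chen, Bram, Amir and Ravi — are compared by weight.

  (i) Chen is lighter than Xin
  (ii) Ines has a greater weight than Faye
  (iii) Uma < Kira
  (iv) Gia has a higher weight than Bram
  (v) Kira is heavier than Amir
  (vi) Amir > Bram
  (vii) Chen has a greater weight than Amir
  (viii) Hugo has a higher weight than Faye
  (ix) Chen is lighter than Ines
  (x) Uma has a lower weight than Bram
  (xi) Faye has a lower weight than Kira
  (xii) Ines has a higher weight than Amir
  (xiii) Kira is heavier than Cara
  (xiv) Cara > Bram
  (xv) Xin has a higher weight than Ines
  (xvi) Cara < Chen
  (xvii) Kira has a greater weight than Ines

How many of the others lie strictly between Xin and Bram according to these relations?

4

Chaining upward from Bram reaches: Amir, Cara, Chen, Ines, Kira, Gia.
Chaining downward from Xin reaches: Uma, Faye, Amir, Cara, Chen, Ines.
Strictly between Bram and Xin are those in both lists: Amir, Cara, Chen, Ines — 4 elements.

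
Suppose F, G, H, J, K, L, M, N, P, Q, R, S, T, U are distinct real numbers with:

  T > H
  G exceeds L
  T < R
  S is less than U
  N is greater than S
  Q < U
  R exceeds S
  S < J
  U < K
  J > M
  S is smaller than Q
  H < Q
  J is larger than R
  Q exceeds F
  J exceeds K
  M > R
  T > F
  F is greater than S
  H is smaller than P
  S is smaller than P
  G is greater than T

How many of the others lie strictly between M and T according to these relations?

1

The relations place T below M. An element lies strictly between them when it is forced above T and also forced below M.
Above T: {R, G, J}. Below M: {H, S, F, R}.
Intersection: {R} — 1.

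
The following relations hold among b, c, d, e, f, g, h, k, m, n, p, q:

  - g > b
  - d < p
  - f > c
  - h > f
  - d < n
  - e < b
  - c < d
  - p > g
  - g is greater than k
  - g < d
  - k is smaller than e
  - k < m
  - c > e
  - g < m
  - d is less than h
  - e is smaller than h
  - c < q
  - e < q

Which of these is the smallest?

Chaining upward from k: directly above it, e, g, m; then c, b, d, q, p, h; then f, n.
That covers every other element, and nothing is given below k, so k is the smallest.

k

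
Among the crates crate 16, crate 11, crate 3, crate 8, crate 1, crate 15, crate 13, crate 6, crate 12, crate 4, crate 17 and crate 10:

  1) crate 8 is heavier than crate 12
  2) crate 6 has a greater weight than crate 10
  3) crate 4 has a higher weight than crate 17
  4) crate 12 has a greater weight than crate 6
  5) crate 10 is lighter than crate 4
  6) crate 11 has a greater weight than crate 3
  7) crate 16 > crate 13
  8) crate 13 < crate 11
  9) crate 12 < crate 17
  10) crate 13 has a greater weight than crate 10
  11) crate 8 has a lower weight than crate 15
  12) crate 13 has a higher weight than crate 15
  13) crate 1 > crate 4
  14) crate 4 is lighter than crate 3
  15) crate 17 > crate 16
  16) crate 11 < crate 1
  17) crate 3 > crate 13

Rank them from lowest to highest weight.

crate 10 < crate 6 < crate 12 < crate 8 < crate 15 < crate 13 < crate 16 < crate 17 < crate 4 < crate 3 < crate 11 < crate 1

The consecutive links are each given: crate 10 < crate 6; crate 6 < crate 12; crate 12 < crate 8; crate 8 < crate 15; crate 15 < crate 13; crate 13 < crate 16; crate 16 < crate 17; crate 17 < crate 4; crate 4 < crate 3; crate 3 < crate 11; crate 11 < crate 1.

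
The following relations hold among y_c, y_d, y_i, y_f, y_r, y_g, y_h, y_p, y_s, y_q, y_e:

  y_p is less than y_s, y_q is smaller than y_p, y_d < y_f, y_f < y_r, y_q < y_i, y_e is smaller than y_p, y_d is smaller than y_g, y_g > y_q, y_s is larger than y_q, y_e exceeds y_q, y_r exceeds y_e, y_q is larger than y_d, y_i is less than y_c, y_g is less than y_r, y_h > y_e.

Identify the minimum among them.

y_f is not least since y_d < y_f; y_q is not least since y_d < y_q; y_g is not least since y_d < y_g; y_e is not least since y_q < y_e; y_i is not least since y_q < y_i; y_p is not least since y_e < y_p; y_s is not least since y_q < y_s; y_h is not least since y_e < y_h; y_r is not least since y_e < y_r; y_c is not least since y_i < y_c.
Only y_d has nothing below it, so y_d is the minimum.

y_d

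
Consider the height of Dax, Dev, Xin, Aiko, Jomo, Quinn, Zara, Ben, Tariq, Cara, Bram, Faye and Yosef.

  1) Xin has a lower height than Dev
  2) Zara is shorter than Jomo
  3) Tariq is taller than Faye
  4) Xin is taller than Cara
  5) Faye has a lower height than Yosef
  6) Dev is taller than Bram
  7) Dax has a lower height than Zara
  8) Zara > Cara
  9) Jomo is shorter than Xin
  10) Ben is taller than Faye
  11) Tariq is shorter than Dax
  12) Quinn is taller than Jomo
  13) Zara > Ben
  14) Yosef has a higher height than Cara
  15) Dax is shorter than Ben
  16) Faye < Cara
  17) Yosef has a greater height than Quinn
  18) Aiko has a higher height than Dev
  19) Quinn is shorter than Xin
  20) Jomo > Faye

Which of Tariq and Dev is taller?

Dev

Following the relations from Tariq: Tariq < Dax < Ben < Zara < Jomo < Quinn < Xin < Dev.
So Tariq < Dev; Dev is the taller of the two.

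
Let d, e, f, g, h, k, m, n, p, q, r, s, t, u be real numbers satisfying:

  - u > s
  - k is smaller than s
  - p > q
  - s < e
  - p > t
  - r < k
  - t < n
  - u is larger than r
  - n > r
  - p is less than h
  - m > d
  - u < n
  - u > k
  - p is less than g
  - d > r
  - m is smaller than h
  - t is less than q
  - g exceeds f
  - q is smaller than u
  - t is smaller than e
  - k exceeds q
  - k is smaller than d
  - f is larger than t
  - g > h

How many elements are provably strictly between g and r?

Chaining upward from r reaches: k, s, d, m, h, u, n, e.
Chaining downward from g reaches: t, q, p, k, d, m, f, h.
Strictly between r and g are those in both lists: k, d, m, h — 4 elements.

4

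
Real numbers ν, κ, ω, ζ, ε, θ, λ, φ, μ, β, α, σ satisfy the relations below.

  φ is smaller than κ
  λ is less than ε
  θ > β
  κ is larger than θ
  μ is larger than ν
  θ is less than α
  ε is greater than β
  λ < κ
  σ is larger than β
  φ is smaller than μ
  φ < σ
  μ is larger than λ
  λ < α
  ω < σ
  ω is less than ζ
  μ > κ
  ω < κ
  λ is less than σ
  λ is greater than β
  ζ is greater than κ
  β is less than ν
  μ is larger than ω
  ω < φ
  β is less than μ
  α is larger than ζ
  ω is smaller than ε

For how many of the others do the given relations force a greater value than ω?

7

From ω the given relations immediately reach φ, σ, ε, κ, ζ, μ.
From those, α — 7 in total.
No other element is forced above ω by the given relations, so the count is 7.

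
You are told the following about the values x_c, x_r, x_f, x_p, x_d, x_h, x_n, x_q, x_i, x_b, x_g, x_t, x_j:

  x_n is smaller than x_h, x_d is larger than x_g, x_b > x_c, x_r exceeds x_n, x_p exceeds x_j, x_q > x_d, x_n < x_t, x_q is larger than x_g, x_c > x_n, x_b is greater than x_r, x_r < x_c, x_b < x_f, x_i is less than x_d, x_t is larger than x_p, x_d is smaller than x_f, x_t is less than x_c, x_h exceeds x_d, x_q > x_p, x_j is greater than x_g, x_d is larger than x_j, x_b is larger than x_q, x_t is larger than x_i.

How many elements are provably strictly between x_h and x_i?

The relations place x_i below x_h. An element lies strictly between them when it is forced above x_i and also forced below x_h.
Above x_i: {x_d, x_t, x_c, x_q, x_b, x_f}. Below x_h: {x_g, x_j, x_n, x_d}.
Intersection: {x_d} — 1.

1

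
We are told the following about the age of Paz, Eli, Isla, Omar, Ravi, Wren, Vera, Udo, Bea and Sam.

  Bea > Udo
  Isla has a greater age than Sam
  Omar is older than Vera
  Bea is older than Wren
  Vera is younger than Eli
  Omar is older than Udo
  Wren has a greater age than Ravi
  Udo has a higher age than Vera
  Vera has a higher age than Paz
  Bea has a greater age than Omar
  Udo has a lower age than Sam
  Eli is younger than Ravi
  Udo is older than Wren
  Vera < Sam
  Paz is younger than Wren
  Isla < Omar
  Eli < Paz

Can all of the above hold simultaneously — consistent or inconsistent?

inconsistent

Chaining the given relations yields Paz < Vera < Eli, so Paz < Eli. But one relation states Eli < Paz. These cannot both hold.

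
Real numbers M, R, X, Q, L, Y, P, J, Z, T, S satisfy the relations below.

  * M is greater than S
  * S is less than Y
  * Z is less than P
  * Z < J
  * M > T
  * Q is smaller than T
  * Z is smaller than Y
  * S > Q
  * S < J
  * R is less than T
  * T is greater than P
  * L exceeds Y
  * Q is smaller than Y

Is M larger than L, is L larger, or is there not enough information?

Following every chain through M: below M we get Z, P, Q, S, R, T.
L is not reached, and no chain runs the other way from L to M.
So the given relations leave the order of M and L undetermined.

undetermined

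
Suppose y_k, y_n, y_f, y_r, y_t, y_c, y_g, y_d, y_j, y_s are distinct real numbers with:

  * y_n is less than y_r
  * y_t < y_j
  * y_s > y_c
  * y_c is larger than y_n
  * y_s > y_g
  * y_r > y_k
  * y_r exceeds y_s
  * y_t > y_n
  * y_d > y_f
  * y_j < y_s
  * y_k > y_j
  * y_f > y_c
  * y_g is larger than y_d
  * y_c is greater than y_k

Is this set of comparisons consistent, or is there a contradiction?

consistent

Every relation is compatible with y_n < y_t < y_j < y_k < y_c < y_f < y_d < y_g < y_s < y_r; the set is consistent.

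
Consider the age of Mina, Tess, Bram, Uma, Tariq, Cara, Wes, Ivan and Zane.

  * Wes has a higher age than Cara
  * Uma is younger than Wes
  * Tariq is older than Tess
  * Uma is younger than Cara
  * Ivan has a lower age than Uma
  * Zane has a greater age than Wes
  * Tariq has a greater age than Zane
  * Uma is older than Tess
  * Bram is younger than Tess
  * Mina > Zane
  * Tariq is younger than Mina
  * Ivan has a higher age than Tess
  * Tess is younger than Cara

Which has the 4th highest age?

Piecing the relations together gives one ordering: Bram < Tess < Ivan < Uma < Cara < Wes < Zane < Tariq < Mina.
The 4th largest is Wes.

Wes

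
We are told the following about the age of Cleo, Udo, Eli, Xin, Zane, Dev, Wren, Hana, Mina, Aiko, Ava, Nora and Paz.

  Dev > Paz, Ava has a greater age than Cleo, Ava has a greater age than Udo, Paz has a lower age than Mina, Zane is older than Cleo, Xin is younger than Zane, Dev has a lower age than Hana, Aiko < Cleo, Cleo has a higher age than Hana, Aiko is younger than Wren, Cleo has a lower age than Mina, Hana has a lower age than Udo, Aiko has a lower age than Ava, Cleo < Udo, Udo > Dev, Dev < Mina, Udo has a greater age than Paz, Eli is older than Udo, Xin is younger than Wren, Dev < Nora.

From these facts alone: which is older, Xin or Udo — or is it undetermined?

Following every chain through Xin: above Xin we get Zane, Wren.
Udo is not reached, and no chain runs the other way from Udo to Xin.
So the given relations leave the order of Xin and Udo undetermined.

undetermined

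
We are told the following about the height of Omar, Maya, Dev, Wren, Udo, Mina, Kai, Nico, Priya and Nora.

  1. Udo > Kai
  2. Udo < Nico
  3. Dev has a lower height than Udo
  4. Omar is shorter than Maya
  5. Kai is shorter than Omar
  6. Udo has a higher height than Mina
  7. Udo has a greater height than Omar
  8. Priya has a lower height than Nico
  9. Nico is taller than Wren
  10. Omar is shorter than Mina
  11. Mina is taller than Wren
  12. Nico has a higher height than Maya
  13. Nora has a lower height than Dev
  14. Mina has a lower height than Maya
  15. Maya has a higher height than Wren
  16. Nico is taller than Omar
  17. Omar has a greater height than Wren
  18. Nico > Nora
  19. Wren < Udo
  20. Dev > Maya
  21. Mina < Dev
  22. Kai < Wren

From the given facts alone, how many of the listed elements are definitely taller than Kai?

From Kai the given relations immediately reach Wren, Omar, Udo.
From those, Mina, Maya, Nico — 6 in total.
From those, Dev — 7 in total.
Nothing else is reachable above Kai; 7 in all.

7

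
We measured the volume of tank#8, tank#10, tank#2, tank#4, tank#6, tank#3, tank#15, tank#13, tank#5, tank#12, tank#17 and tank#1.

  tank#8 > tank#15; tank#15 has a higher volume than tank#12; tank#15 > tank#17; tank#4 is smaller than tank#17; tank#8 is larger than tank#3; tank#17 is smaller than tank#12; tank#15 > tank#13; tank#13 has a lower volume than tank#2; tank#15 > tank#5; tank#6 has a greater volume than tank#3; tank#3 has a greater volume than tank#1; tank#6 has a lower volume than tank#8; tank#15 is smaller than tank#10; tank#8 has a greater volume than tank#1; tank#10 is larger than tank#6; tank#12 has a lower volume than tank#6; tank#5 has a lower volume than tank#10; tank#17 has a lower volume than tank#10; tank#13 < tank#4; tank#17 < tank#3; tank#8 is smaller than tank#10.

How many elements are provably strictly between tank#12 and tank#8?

2

Chaining upward from tank#12 reaches: tank#6, tank#15, tank#10.
Chaining downward from tank#8 reaches: tank#13, tank#4, tank#5, tank#17, tank#1, tank#3, tank#6, tank#15.
Strictly between tank#12 and tank#8 are those in both lists: tank#6, tank#15 — 2 elements.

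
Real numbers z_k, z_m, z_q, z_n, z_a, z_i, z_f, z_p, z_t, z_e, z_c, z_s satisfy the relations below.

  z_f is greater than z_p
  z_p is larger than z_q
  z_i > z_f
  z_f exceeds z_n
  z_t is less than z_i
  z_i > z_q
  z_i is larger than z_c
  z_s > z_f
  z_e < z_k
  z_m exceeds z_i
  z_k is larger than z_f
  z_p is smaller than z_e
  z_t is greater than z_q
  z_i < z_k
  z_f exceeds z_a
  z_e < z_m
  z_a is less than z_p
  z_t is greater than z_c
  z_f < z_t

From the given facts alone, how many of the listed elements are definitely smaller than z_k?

The elements the relations force below z_k are z_q, z_a, z_n, z_p, z_f, z_c, z_t, z_i, z_e — no chain reaches any other.
That is 9.

9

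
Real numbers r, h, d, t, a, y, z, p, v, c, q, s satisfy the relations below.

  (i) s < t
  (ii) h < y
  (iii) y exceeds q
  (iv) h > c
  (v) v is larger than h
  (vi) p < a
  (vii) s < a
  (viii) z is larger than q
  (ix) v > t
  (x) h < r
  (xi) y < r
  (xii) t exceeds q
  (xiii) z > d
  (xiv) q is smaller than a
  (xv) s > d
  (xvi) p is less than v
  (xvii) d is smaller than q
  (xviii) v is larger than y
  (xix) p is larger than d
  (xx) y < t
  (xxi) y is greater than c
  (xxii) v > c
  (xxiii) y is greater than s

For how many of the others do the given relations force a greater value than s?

5

From s the given relations immediately reach y, t, a.
From those, r, v — 5 in total.
No other element is forced above s by the given relations, so the count is 5.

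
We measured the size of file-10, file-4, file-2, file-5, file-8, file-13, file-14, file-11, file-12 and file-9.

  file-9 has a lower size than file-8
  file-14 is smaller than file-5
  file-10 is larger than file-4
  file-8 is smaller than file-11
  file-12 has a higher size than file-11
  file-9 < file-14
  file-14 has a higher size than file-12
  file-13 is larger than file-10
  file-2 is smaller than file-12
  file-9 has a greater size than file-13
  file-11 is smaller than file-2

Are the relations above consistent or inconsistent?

consistent

Every relation is compatible with file-4 < file-10 < file-13 < file-9 < file-8 < file-11 < file-2 < file-12 < file-14 < file-5; the set is consistent.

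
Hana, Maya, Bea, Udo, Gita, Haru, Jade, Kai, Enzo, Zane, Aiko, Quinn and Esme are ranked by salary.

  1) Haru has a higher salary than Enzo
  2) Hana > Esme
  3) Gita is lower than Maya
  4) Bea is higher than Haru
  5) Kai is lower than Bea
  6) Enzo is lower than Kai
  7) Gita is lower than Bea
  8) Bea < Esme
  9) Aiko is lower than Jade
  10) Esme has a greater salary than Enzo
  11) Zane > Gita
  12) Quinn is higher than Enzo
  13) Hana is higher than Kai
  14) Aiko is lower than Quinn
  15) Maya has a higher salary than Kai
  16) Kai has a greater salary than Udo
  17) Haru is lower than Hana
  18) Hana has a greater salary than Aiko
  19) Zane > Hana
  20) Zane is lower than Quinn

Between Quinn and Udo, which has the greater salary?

Quinn

Udo < Kai < Bea < Esme < Hana < Zane < Quinn, by transitivity through Kai, Bea, Esme, Hana, Zane.
So Udo < Quinn; Quinn is the higher of the two.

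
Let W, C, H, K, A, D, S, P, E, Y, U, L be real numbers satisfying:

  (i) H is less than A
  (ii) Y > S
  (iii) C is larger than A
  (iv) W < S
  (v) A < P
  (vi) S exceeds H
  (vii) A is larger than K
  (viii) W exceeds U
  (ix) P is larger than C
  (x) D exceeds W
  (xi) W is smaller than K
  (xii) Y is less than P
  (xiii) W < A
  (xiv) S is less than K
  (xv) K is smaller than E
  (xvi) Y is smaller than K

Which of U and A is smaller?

The relevant relations are U < W; W < S; S < Y; Y < K; K < A.
Chaining these gives U < W < S < Y < K < A.
So U < A; U is the smaller of the two.

U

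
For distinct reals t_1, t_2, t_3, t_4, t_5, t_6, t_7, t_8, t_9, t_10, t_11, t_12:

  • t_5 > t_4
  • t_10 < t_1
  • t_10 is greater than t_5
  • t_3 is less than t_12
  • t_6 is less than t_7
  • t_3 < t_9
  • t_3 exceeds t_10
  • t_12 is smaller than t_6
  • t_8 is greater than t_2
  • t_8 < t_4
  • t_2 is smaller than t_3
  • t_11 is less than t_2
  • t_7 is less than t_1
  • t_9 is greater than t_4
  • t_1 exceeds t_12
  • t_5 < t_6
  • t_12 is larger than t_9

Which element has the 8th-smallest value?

t_9

Piecing the relations together gives one ordering: t_11 < t_2 < t_8 < t_4 < t_5 < t_10 < t_3 < t_9 < t_12 < t_6 < t_7 < t_1.
Counting 8 from the smallest end gives t_9.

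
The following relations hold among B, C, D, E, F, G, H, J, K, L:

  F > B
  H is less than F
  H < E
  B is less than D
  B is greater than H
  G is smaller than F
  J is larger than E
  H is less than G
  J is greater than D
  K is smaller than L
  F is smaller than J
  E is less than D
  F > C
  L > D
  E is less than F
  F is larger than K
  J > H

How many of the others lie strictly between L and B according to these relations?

The relations place B below L. An element lies strictly between them when it is forced above B and also forced below L.
Above B: {D, F, J}. Below L: {H, E, K, D}.
Intersection: {D} — 1.

1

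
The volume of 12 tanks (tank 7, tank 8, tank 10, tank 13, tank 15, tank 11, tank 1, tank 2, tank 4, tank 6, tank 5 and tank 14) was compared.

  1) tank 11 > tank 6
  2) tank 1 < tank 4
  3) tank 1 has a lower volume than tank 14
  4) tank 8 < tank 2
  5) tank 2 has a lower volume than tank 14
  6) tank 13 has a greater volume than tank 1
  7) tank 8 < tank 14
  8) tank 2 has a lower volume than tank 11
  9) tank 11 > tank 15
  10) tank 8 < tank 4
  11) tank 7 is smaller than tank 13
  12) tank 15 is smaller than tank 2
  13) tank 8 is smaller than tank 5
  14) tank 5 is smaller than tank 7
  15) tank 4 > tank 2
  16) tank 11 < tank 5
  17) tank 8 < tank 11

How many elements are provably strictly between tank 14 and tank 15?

1

Chaining upward from tank 15 reaches: tank 2, tank 11, tank 5, tank 7, tank 4, tank 13.
Chaining downward from tank 14 reaches: tank 1, tank 8, tank 2.
Strictly between tank 15 and tank 14 are those in both lists: tank 2 — 1 element.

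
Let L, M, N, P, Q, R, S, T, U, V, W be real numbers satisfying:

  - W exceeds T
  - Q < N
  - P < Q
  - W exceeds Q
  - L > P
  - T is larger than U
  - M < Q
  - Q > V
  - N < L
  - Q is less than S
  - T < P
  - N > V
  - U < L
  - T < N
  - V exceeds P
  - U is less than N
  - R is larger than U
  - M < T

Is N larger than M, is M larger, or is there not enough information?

N

Link the given pairs in sequence: M < T; T < P; P < V; V < Q; Q < N.
Chaining these gives M < T < P < V < Q < N.
So N is larger.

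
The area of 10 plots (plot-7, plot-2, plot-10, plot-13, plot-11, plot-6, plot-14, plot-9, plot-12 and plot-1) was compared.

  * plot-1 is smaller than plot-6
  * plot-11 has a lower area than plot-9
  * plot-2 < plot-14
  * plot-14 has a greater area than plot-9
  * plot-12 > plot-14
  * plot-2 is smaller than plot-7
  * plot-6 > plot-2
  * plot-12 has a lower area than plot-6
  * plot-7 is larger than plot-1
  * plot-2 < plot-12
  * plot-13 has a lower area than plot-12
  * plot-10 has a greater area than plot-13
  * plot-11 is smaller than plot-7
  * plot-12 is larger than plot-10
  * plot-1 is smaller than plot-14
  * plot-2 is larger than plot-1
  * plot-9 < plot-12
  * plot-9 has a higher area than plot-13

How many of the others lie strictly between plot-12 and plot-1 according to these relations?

2

Chaining upward from plot-1 reaches: plot-2, plot-14, plot-6, plot-7.
Chaining downward from plot-12 reaches: plot-13, plot-11, plot-9, plot-2, plot-10, plot-14.
Strictly between plot-1 and plot-12 are those in both lists: plot-2, plot-14 — 2 elements.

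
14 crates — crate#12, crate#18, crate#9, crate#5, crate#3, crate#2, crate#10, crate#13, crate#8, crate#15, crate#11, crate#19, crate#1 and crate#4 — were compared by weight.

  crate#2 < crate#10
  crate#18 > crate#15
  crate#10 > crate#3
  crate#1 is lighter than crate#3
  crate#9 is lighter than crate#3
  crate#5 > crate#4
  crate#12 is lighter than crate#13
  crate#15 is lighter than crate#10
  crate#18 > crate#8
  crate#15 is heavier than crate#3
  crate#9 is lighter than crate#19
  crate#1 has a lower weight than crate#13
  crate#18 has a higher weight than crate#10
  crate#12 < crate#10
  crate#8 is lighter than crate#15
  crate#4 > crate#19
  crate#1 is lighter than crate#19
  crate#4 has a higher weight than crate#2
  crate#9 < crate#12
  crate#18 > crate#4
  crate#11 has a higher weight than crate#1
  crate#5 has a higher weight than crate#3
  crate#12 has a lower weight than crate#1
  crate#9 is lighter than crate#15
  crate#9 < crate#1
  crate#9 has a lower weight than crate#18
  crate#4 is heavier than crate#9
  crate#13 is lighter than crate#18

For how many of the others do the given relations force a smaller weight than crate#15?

The elements the relations force below crate#15 are crate#9, crate#12, crate#1, crate#3, crate#8 — no chain reaches any other.
That is 5.

5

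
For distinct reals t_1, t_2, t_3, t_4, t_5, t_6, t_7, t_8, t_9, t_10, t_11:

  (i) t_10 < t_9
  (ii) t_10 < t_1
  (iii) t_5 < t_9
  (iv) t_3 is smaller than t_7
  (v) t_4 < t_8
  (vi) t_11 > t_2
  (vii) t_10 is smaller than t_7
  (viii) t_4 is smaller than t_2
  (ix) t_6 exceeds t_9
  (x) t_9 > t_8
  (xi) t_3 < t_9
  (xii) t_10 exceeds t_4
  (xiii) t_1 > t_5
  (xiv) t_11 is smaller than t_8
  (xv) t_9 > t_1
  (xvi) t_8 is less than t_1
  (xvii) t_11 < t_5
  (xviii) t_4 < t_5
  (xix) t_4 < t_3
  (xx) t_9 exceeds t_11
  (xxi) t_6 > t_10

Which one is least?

t_4

Chaining upward from t_4: directly above it, t_2, t_10, t_3, t_5, t_8; then t_11, t_7, t_1, t_9, t_6.
That covers every other element, and nothing is given below t_4, so t_4 is the least.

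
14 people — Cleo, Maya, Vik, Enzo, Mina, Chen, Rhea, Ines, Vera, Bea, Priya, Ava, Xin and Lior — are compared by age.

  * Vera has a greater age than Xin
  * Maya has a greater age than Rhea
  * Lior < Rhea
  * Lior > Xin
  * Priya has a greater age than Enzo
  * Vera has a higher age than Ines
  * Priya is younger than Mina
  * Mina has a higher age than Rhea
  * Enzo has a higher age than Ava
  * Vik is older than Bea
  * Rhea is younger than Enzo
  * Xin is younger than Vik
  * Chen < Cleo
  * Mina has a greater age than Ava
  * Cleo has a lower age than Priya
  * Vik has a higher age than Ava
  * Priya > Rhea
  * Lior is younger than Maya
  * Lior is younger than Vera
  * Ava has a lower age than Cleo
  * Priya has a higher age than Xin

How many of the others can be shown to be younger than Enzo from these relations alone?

From Enzo the given relations immediately reach Ava, Rhea.
From those, Lior — 3 in total.
From those, Xin — 4 in total.
No other element is forced below Enzo by the given relations, so the count is 4.

4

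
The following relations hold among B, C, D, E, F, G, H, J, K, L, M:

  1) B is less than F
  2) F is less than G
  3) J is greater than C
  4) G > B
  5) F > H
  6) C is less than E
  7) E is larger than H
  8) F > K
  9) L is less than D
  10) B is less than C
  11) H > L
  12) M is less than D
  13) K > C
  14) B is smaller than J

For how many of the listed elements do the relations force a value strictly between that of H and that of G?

Chaining upward from H reaches: E, F.
Chaining downward from G reaches: B, C, L, K, F.
Strictly between H and G are those in both lists: F — 1 element.

1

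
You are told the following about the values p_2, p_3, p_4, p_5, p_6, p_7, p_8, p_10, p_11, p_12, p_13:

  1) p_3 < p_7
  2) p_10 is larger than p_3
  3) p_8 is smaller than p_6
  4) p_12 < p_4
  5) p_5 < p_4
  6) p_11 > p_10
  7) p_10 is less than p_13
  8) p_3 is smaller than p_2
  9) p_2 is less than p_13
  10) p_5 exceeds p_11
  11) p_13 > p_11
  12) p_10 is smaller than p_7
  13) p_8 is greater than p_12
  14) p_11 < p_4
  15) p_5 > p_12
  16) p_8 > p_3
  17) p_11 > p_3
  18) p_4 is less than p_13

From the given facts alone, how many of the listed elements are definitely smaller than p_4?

From p_4 the given relations immediately reach p_12, p_11, p_5.
From those, p_3, p_10 — 5 in total.
Nothing else is reachable below p_4; 5 in all.

5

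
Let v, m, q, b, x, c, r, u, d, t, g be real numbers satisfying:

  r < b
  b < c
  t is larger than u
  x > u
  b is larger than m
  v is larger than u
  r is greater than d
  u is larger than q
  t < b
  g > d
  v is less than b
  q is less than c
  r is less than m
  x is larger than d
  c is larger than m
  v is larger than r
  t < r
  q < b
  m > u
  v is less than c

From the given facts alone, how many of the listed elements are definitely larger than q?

Directly above q: u, b, c.
One step further: t, m, v, x (7 so far).
One step further: r (8 so far).
No other element is forced above q by the given relations, so the count is 8.

8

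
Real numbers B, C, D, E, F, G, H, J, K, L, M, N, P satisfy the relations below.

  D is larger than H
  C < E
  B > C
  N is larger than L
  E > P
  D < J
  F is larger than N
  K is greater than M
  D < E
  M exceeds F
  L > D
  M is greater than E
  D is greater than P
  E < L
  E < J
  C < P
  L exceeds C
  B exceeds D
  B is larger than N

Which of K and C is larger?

K

C < P < D < E < L < N < F < M < K, by transitivity through P, D, E, L, N, F, M.
So C < K; K is the larger of the two.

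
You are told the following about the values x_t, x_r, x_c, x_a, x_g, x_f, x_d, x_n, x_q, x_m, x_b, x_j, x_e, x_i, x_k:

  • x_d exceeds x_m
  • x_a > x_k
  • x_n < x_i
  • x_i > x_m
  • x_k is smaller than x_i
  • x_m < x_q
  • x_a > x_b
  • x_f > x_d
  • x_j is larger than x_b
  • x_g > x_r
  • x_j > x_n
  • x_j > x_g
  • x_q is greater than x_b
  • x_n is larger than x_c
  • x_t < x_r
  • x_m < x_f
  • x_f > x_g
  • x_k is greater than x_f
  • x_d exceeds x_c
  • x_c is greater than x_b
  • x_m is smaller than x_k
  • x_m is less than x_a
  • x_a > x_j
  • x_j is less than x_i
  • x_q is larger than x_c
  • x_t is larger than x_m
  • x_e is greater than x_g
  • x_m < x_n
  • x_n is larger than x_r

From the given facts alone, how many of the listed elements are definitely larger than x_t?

From x_t the given relations immediately reach x_r.
From those, x_g, x_n — 3 in total.
From those, x_e, x_f, x_j, x_i — 7 in total.
From those, x_k, x_a — 9 in total.
No other element is forced above x_t by the given relations, so the count is 9.

9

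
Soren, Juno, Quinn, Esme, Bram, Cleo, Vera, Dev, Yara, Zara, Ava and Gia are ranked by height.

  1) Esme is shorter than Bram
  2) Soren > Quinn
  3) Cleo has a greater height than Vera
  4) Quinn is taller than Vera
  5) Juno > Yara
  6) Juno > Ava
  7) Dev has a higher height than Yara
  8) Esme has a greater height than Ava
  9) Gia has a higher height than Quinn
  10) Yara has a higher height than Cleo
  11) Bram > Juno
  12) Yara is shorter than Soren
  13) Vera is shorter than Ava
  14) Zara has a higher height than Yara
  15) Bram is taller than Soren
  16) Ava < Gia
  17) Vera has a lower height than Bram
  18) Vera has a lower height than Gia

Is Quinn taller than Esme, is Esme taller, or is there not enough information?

undetermined

Following every chain through Quinn: above Quinn we get Gia, Soren, Bram; below Quinn we get Vera.
Esme is not reached, and no chain runs the other way from Esme to Quinn.
So the given relations leave the order of Quinn and Esme undetermined.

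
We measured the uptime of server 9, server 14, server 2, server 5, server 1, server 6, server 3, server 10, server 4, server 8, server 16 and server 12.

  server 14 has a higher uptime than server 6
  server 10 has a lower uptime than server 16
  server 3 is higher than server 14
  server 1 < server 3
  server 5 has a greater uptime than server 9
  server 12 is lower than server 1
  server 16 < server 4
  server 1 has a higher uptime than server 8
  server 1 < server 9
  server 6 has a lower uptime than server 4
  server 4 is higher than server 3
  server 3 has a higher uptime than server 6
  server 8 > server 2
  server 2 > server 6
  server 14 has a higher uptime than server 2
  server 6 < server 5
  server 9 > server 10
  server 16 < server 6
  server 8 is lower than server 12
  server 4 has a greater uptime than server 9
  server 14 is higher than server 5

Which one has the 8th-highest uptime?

server 8

Piecing the relations together gives one ordering: server 10 < server 16 < server 6 < server 2 < server 8 < server 12 < server 1 < server 9 < server 5 < server 14 < server 3 < server 4.
The 8th largest is server 8.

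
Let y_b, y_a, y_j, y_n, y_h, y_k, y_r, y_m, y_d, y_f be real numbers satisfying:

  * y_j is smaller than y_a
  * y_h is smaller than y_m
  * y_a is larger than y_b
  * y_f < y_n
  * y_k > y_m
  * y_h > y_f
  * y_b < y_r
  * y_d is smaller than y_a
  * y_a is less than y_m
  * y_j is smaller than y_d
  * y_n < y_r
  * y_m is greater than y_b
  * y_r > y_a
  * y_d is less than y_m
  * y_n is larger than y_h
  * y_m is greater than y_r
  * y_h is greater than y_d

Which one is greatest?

y_j is not greatest since y_j < y_a; y_f is not greatest since y_f < y_h; y_b is not greatest since y_b < y_a; y_d is not greatest since y_d < y_m; y_a is not greatest since y_a < y_m; y_h is not greatest since y_h < y_m; y_n is not greatest since y_n < y_r; y_r is not greatest since y_r < y_m; y_m is not greatest since y_m < y_k.
Only y_k has nothing above it, so y_k is the greatest.

y_k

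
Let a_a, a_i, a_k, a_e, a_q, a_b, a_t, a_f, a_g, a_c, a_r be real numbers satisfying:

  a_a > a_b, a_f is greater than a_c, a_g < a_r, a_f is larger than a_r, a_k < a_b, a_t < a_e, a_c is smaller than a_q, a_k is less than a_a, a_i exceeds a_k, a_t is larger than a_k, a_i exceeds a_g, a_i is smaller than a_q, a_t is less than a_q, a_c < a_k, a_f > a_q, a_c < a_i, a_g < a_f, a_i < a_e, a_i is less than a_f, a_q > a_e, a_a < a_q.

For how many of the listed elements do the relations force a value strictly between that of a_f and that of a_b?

Chaining upward from a_b reaches: a_a, a_q.
Chaining downward from a_f reaches: a_c, a_g, a_k, a_t, a_a, a_r, a_i, a_e, a_q.
Strictly between a_b and a_f are those in both lists: a_a, a_q — 2 elements.

2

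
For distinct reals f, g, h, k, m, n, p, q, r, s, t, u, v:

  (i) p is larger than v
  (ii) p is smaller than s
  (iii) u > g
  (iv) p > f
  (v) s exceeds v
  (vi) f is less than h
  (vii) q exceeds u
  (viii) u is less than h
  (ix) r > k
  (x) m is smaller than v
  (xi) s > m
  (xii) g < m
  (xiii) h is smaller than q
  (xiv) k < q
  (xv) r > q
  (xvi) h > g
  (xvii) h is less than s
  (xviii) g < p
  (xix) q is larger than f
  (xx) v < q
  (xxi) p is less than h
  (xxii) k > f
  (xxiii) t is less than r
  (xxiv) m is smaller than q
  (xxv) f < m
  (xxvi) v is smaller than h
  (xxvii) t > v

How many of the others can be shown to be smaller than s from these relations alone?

7

Directly below s: m, v, p, h.
One step further: g, f, u (7 so far).
No other element is forced below s by the given relations, so the count is 7.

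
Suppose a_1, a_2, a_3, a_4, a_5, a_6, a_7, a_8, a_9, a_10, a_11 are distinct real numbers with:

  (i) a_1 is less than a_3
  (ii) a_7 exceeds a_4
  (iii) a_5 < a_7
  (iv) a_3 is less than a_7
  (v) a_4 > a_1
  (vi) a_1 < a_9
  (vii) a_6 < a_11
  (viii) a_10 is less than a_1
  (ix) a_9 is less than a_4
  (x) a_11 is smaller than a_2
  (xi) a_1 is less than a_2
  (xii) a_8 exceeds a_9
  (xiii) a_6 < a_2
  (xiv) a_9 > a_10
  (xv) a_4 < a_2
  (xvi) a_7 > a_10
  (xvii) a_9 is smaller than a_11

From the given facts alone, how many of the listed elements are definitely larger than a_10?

8

Directly above a_10: a_1, a_9, a_7.
One step further: a_4, a_3, a_11, a_2, a_8 (8 so far).
Nothing else is reachable above a_10; 8 in all.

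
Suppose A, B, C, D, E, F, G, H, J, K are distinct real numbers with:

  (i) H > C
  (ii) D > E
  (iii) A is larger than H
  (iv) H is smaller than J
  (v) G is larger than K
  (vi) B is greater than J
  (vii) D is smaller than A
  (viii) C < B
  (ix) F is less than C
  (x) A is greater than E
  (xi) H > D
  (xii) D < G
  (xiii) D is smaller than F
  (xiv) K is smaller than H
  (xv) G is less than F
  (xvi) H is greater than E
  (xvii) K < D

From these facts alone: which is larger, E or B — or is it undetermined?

Following the relations from E: E < D < G < F < C < H < J < B.
So B is larger.

B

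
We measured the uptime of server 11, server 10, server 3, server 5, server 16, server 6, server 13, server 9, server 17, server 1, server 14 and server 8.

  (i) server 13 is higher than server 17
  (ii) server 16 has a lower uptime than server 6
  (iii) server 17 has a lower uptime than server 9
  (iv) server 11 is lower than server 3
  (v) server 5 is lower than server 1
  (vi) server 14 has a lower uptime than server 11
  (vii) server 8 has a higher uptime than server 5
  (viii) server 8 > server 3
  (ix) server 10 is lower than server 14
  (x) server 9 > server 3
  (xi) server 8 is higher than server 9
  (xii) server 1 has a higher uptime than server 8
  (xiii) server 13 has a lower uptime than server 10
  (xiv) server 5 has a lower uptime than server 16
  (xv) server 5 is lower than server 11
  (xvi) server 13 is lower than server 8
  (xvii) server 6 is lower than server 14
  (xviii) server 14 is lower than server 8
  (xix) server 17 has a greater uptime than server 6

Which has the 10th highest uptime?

server 6

Piecing the relations together gives one ordering: server 5 < server 16 < server 6 < server 17 < server 13 < server 10 < server 14 < server 11 < server 3 < server 9 < server 8 < server 1.
Counting 10 from the largest end gives server 6.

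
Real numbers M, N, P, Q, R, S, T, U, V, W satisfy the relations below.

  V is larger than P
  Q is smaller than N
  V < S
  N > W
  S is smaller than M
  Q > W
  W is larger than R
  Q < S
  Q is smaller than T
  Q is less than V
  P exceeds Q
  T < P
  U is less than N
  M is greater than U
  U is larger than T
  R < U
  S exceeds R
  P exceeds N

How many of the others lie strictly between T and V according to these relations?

The relations place T below V. An element lies strictly between them when it is forced above T and also forced below V.
Above T: {U, N, P, S, M}. Below V: {R, W, Q, U, N, P}.
Intersection: {U, N, P} — 3.

3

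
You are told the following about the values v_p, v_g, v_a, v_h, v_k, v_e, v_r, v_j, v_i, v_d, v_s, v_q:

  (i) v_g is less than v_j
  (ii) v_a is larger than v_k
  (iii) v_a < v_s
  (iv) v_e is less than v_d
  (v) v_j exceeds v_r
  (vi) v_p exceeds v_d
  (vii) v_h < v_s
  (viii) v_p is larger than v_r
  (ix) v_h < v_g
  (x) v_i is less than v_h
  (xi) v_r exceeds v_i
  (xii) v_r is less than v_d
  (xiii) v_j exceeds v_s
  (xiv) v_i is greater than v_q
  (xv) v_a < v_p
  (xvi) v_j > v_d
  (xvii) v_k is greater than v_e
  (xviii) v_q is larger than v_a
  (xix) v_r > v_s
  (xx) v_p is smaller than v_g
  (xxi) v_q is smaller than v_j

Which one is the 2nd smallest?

v_k

The consecutive relations fix a unique order: v_e < v_k < v_a < v_q < v_i < v_h < v_s < v_r < v_d < v_p < v_g < v_j.
Counting 2 from the smallest end gives v_k.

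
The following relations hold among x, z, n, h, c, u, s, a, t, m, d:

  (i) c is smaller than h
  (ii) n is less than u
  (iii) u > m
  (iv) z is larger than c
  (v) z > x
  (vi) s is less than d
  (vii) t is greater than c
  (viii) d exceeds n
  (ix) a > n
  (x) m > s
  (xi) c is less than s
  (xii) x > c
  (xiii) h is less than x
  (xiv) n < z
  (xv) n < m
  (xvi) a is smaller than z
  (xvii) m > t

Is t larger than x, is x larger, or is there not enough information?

undetermined

Following every chain through t: above t we get m, u; below t we get c.
x is not reached, and no chain runs the other way from x to t.
So the given relations leave the order of t and x undetermined.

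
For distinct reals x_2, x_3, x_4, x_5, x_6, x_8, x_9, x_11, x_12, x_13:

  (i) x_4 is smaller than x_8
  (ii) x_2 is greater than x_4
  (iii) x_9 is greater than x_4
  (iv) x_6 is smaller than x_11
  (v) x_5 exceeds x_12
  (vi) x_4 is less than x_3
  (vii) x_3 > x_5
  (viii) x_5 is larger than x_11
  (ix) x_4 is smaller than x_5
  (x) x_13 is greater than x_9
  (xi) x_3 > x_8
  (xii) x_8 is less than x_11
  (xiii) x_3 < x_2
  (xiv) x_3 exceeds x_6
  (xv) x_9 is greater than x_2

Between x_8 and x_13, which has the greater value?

x_13

Following the relations from x_8: x_8 < x_11 < x_5 < x_3 < x_2 < x_9 < x_13.
So x_8 < x_13; x_13 is the larger of the two.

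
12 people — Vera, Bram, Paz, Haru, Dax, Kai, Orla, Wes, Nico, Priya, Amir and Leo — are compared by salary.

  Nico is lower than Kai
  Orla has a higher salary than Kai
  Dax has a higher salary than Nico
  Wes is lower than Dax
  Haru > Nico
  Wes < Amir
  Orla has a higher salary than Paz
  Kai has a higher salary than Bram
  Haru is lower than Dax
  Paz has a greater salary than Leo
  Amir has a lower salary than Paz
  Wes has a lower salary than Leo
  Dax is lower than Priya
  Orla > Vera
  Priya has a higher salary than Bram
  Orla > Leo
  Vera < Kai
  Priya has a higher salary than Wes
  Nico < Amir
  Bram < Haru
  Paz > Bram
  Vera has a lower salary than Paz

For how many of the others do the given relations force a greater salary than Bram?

6

From Bram the given relations immediately reach Kai, Haru, Paz, Priya.
From those, Dax, Orla — 6 in total.
Nothing else is reachable above Bram; 6 in all.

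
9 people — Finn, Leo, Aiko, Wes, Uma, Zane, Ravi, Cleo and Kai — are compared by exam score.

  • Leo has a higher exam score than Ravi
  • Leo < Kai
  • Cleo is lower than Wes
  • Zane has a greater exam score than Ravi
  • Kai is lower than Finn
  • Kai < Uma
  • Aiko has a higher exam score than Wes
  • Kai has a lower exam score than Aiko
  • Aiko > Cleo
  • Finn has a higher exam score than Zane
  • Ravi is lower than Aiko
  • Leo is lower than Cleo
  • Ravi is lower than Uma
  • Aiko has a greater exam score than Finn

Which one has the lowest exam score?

Leo is not least since Ravi < Leo; Kai is not least since Leo < Kai; Cleo is not least since Leo < Cleo; Zane is not least since Ravi < Zane; Wes is not least since Cleo < Wes; Finn is not least since Zane < Finn; Aiko is not least since Ravi < Aiko; Uma is not least since Ravi < Uma.
Only Ravi has nothing below it, so Ravi is the lowest exam score.

Ravi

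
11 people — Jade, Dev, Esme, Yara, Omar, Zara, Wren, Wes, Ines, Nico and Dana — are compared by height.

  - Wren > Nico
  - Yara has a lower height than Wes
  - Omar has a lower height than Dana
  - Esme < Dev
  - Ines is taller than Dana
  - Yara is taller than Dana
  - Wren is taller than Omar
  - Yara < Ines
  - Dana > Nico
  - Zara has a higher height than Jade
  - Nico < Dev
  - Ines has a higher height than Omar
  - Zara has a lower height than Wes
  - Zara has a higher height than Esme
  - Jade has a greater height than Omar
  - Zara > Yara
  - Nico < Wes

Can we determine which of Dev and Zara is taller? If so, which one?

undetermined

Following every chain through Zara: above Zara we get Wes; below Zara we get Omar, Nico, Dana, Yara, Jade, Esme.
Dev is not reached, and no chain runs the other way from Dev to Zara.
So the given relations leave the order of Zara and Dev undetermined.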